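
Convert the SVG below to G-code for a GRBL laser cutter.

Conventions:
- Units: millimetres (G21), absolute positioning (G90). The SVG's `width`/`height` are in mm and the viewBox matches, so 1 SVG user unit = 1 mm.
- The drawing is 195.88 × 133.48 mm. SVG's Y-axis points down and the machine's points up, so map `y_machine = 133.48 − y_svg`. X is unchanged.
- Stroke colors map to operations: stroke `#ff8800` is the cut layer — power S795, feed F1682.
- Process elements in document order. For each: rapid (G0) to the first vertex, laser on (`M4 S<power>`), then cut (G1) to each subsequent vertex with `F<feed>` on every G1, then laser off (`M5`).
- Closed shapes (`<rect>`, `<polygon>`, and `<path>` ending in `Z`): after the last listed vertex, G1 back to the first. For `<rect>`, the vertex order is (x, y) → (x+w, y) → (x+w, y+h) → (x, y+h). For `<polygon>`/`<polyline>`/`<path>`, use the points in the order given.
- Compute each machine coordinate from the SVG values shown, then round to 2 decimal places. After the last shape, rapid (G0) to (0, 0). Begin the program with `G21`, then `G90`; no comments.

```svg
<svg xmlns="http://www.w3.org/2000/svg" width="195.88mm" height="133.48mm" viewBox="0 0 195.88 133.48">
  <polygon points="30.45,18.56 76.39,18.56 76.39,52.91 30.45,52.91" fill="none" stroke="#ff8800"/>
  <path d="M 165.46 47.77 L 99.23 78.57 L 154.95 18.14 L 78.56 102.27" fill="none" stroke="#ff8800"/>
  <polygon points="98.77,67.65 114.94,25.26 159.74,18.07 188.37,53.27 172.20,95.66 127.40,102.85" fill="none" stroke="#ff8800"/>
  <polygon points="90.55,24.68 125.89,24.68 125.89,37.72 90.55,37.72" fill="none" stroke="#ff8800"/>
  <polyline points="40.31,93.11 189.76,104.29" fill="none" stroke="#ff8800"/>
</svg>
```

G21
G90
G0 X30.45 Y114.92
M4 S795
G1 X76.39 Y114.92 F1682
G1 X76.39 Y80.57 F1682
G1 X30.45 Y80.57 F1682
G1 X30.45 Y114.92 F1682
M5
G0 X165.46 Y85.71
M4 S795
G1 X99.23 Y54.91 F1682
G1 X154.95 Y115.34 F1682
G1 X78.56 Y31.21 F1682
M5
G0 X98.77 Y65.83
M4 S795
G1 X114.94 Y108.22 F1682
G1 X159.74 Y115.41 F1682
G1 X188.37 Y80.21 F1682
G1 X172.20 Y37.82 F1682
G1 X127.40 Y30.63 F1682
G1 X98.77 Y65.83 F1682
M5
G0 X90.55 Y108.80
M4 S795
G1 X125.89 Y108.80 F1682
G1 X125.89 Y95.76 F1682
G1 X90.55 Y95.76 F1682
G1 X90.55 Y108.80 F1682
M5
G0 X40.31 Y40.37
M4 S795
G1 X189.76 Y29.19 F1682
M5
G0 X0.00 Y0.00

1 u = 1 mm; y_m = 133.48 − y.

[1] `<polygon>` rectangle, #ff8800→cut S795 F1682: (30.45,114.92) → (76.39,114.92) → (76.39,80.57) → (30.45,80.57) → (30.45,114.92) (closed)

[2] `<path>` open polyline, #ff8800→cut S795 F1682: (165.46,85.71) → (99.23,54.91) → (154.95,115.34) → (78.56,31.21)

[3] `<polygon>` regular polygon, #ff8800→cut S795 F1682: (98.77,65.83) → (114.94,108.22) → (159.74,115.41) → (188.37,80.21) → (172.20,37.82) → (127.40,30.63) → (98.77,65.83) (closed)

[4] `<polygon>` rectangle, #ff8800→cut S795 F1682: (90.55,108.80) → (125.89,108.80) → (125.89,95.76) → (90.55,95.76) → (90.55,108.80) (closed)

[5] `<polyline>` line segment, #ff8800→cut S795 F1682: (40.31,40.37) → (189.76,29.19)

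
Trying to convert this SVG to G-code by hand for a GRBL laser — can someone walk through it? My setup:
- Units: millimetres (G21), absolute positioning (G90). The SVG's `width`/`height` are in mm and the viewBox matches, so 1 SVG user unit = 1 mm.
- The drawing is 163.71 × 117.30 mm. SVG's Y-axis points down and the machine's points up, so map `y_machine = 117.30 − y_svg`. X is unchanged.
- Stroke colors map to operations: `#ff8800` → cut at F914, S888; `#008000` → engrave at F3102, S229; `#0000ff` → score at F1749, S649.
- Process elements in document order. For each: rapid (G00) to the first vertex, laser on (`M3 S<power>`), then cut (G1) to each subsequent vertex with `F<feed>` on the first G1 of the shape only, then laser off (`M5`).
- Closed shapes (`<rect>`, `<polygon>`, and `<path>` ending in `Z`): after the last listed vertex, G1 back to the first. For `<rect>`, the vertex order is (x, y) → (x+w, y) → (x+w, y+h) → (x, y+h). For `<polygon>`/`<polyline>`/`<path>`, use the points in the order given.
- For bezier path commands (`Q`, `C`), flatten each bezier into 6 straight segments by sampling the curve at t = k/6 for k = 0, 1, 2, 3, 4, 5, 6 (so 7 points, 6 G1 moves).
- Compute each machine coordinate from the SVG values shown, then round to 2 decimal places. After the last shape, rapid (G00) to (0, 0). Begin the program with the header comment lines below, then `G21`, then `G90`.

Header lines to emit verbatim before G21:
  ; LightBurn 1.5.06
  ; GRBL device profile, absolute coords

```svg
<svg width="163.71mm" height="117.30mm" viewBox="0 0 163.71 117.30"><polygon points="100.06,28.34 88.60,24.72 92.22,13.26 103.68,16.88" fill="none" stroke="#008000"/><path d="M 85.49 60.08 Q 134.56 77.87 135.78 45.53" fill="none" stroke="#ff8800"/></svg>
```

; LightBurn 1.5.06
; GRBL device profile, absolute coords
G21
G90
G00 X100.06 Y88.96
M3 S229
G1 X88.60 Y92.58 F3102
G1 X92.22 Y104.04
G1 X103.68 Y100.42
G1 X100.06 Y88.96
M5
G00 X85.49 Y57.22
M3 S888
G1 X100.52 Y52.68 F914
G1 X112.89 Y50.93
G1 X122.60 Y51.96
G1 X129.65 Y55.78
G1 X134.04 Y62.38
G1 X135.78 Y71.77
M5
G00 X0.00 Y0.00

viewBox `0 0 163.71 117.30` with mm width/height → 1 unit = 1 mm. Flip: y_m = 117.30 − y_svg.

**Shape 1** — `<polygon>` regular polygon, stroke `#008000` → engrave (S229, F3102). Machine vertices: (100.06,88.96) → (88.60,92.58) → (92.22,104.04) → (103.68,100.42) → (100.06,88.96). Closed: final G1 returns to the first vertex.

**Shape 2** — `<path>` quadratic bezier, stroke `#ff8800` → cut (S888, F914). Control points (SVG): P0=(85.49,60.08), P1=(134.56,77.87), P2=(135.78,45.53); sampled at t=k/6. Machine vertices: (85.49,57.22) → (100.52,52.68) → (112.89,50.93) → (122.60,51.96) → (129.65,55.78) → (134.04,62.38) → (135.78,71.77). Open path.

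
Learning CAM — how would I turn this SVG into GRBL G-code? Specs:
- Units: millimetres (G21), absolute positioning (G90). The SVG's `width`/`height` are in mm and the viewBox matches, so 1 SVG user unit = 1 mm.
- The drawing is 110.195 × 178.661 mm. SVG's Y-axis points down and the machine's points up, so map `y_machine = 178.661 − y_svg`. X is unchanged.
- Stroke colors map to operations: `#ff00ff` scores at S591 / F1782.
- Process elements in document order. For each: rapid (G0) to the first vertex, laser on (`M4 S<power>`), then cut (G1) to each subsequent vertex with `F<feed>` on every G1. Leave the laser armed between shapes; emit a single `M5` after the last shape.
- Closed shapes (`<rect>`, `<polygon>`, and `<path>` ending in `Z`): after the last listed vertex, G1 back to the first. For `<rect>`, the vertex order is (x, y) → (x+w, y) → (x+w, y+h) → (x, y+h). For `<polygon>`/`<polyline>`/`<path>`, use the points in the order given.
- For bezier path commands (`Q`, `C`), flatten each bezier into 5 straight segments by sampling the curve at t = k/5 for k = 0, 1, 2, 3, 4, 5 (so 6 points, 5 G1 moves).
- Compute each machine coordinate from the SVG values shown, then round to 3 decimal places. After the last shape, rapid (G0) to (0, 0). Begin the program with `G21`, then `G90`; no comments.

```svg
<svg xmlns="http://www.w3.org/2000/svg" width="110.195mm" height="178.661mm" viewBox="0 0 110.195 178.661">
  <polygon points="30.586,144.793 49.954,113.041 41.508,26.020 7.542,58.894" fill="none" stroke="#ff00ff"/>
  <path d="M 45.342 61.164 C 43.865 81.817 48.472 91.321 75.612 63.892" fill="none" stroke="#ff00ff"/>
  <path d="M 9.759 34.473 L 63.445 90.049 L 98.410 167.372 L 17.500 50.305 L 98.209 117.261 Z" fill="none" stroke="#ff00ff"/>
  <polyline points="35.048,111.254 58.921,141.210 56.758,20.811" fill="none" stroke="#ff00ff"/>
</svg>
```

Since the viewBox matches the mm dimensions, user units are millimetres directly. The only transform is the Y-flip y_m = 178.661 − y_svg.

Shape 1 is a closed polygon drawn with `<polygon>`. Its stroke #ff00ff means score at S591, F1782. After flipping Y the toolpath is (30.586,33.868) → (49.954,65.620) → (41.508,152.641) → (7.542,119.767) → (30.586,33.868), returning to the start.

Shape 2 is a cubic bezier drawn with `<path>`. Its stroke #ff00ff means score at S591, F1782. After flipping Y the toolpath is (45.342,117.497) → (45.317,106.649) → (47.543,99.715) → (52.807,97.932) → (61.900,102.537) → (75.612,114.769).

Shape 3 is a closed polygon drawn with `<path>`. Its stroke #ff00ff means score at S591, F1782. After flipping Y the toolpath is (9.759,144.188) → (63.445,88.612) → (98.410,11.289) → (17.500,128.356) → (98.209,61.400) → (9.759,144.188), returning to the start.

Shape 4 is a open polyline drawn with `<polyline>`. Its stroke #ff00ff means score at S591, F1782. After flipping Y the toolpath is (35.048,67.407) → (58.921,37.451) → (56.758,157.850).

G21
G90
G0 X30.586 Y33.868
M4 S591
G1 X49.954 Y65.620 F1782
G1 X41.508 Y152.641 F1782
G1 X7.542 Y119.767 F1782
G1 X30.586 Y33.868 F1782
G0 X45.342 Y117.497
M4 S591
G1 X45.317 Y106.649 F1782
G1 X47.543 Y99.715 F1782
G1 X52.807 Y97.932 F1782
G1 X61.900 Y102.537 F1782
G1 X75.612 Y114.769 F1782
G0 X9.759 Y144.188
M4 S591
G1 X63.445 Y88.612 F1782
G1 X98.410 Y11.289 F1782
G1 X17.500 Y128.356 F1782
G1 X98.209 Y61.400 F1782
G1 X9.759 Y144.188 F1782
G0 X35.048 Y67.407
M4 S591
G1 X58.921 Y37.451 F1782
G1 X56.758 Y157.850 F1782
M5
G0 X0.000 Y0.000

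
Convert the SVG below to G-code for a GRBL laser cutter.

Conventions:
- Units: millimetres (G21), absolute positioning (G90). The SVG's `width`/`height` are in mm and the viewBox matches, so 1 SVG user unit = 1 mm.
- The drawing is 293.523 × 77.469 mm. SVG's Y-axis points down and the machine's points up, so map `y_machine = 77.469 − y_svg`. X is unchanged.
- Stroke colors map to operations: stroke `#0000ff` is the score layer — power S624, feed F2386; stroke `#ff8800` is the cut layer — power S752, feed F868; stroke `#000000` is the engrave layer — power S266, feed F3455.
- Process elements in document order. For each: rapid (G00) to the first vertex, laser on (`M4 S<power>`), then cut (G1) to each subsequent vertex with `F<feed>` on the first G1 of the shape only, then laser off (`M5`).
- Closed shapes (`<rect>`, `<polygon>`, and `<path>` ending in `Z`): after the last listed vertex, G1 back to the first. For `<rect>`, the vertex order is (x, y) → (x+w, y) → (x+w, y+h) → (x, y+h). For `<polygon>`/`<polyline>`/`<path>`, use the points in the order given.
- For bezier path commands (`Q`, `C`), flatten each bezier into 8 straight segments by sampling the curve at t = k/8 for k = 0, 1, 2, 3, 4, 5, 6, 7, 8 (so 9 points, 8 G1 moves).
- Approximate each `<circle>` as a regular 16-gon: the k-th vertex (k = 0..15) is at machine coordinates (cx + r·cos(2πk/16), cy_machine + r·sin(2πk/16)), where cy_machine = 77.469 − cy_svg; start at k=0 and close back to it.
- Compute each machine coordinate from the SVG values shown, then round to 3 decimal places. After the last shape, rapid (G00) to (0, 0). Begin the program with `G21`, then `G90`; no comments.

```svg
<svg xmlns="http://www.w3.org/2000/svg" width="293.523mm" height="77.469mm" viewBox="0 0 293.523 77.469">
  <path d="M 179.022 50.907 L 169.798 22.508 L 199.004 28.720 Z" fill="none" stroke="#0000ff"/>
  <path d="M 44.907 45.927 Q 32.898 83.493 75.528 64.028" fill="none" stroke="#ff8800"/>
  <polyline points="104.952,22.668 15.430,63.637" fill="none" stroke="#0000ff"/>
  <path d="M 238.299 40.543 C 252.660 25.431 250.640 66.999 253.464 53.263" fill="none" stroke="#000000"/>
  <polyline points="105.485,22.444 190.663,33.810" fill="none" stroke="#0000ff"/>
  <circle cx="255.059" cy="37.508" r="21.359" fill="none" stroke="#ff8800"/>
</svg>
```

1 u = 1 mm; y_m = 77.469 − y.

[1] `<path>` regular polygon, #0000ff→score S624 F2386: (179.022,26.562) → (169.798,54.961) → (199.004,48.749) → (179.022,26.562) (closed)

[2] `<path>` quadratic bezier, #ff8800→cut S752 F868: (44.907,31.542) → (42.758,23.042) → (42.317,16.323) → (43.584,11.387) → (46.558,8.234) → (51.239,6.862) → (57.628,7.273) → (65.724,9.466) → (75.528,13.441)

[3] `<polyline>` line segment, #0000ff→score S624 F2386: (104.952,54.801) → (15.430,13.832)

[4] `<path>` cubic bezier, #000000→engrave S266 F3455: (238.299,36.926) → (242.958,40.155) → (246.330,39.382) → (248.664,35.921) → (250.208,31.082) → (251.211,26.179) → (251.923,22.524) → (252.591,21.429) → (253.464,24.206)

[5] `<polyline>` line segment, #0000ff→score S624 F2386: (105.485,55.025) → (190.663,43.659)

[6] `<circle>` circle, #ff8800→cut S752 F868: (276.418,39.961) → (274.792,48.135) → (270.162,55.064) → (263.233,59.694) → (255.059,61.320) → (246.885,59.694) → (239.956,55.064) → (235.326,48.135) → (233.700,39.961) → (235.326,31.787) → (239.956,24.858) → (246.885,20.228) → (255.059,18.602) → (263.233,20.228) → (270.162,24.858) → (274.792,31.787) → (276.418,39.961) (closed)

G21
G90
G00 X179.022 Y26.562
M4 S624
G1 X169.798 Y54.961 F2386
G1 X199.004 Y48.749
G1 X179.022 Y26.562
M5
G00 X44.907 Y31.542
M4 S752
G1 X42.758 Y23.042 F868
G1 X42.317 Y16.323
G1 X43.584 Y11.387
G1 X46.558 Y8.234
G1 X51.239 Y6.862
G1 X57.628 Y7.273
G1 X65.724 Y9.466
G1 X75.528 Y13.441
M5
G00 X104.952 Y54.801
M4 S624
G1 X15.430 Y13.832 F2386
M5
G00 X238.299 Y36.926
M4 S266
G1 X242.958 Y40.155 F3455
G1 X246.330 Y39.382
G1 X248.664 Y35.921
G1 X250.208 Y31.082
G1 X251.211 Y26.179
G1 X251.923 Y22.524
G1 X252.591 Y21.429
G1 X253.464 Y24.206
M5
G00 X105.485 Y55.025
M4 S624
G1 X190.663 Y43.659 F2386
M5
G00 X276.418 Y39.961
M4 S752
G1 X274.792 Y48.135 F868
G1 X270.162 Y55.064
G1 X263.233 Y59.694
G1 X255.059 Y61.320
G1 X246.885 Y59.694
G1 X239.956 Y55.064
G1 X235.326 Y48.135
G1 X233.700 Y39.961
G1 X235.326 Y31.787
G1 X239.956 Y24.858
G1 X246.885 Y20.228
G1 X255.059 Y18.602
G1 X263.233 Y20.228
G1 X270.162 Y24.858
G1 X274.792 Y31.787
G1 X276.418 Y39.961
M5
G00 X0.000 Y0.000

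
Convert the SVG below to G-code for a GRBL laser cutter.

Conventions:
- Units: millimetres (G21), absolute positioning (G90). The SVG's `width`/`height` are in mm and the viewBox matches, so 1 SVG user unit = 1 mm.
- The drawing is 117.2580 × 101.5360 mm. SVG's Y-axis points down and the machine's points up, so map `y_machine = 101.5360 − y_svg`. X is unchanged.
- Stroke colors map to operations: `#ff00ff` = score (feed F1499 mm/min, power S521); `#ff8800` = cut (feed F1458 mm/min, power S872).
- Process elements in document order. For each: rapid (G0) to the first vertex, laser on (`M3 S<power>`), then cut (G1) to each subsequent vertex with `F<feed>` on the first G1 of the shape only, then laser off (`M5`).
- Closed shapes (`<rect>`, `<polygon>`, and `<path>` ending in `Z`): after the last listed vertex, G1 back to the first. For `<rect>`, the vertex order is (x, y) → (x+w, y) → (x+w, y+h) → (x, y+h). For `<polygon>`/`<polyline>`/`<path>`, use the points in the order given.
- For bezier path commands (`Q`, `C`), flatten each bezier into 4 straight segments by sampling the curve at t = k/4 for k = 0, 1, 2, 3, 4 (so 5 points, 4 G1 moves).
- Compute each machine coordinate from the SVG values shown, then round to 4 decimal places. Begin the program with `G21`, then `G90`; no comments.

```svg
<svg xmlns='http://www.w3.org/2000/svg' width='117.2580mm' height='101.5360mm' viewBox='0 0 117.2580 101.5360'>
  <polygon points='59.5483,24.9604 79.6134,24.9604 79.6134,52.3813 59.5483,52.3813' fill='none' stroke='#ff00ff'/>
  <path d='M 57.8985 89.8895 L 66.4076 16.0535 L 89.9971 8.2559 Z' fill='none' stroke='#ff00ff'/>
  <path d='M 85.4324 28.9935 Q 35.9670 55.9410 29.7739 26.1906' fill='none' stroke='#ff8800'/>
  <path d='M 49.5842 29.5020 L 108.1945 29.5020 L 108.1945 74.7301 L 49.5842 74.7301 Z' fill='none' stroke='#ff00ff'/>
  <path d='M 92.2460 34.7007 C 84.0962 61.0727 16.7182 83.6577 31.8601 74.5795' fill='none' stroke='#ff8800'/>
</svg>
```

G21
G90
G0 X59.5483 Y76.5756
M3 S521
G1 X79.6134 Y76.5756 F1499
G1 X79.6134 Y49.1547
G1 X59.5483 Y49.1547
G1 X59.5483 Y76.5756
M5
G0 X57.8985 Y11.6465
M3 S521
G1 X66.4076 Y85.4825 F1499
G1 X89.9971 Y93.2801
G1 X57.8985 Y11.6465
M5
G0 X85.4324 Y72.5425
M3 S872
G1 X63.4042 Y62.6124 F1458
G1 X46.7851 Y59.7695
G1 X35.5750 Y64.0138
G1 X29.7739 Y75.3454
M5
G0 X49.5842 Y72.0340
M3 S521
G1 X108.1945 Y72.0340 F1499
G1 X108.1945 Y26.8059
G1 X49.5842 Y26.8059
G1 X49.5842 Y72.0340
M5
G0 X92.2460 Y66.8353
M3 S872
G1 X77.2432 Y48.2019 F1458
G1 X53.3187 Y33.6021
G1 X33.7613 Y25.6491
G1 X31.8601 Y26.9565
M5

1 u = 1 mm; y_m = 101.5360 − y.

[1] `<polygon>` rectangle, #ff00ff→score S521 F1499: (59.5483,76.5756) → (79.6134,76.5756) → (79.6134,49.1547) → (59.5483,49.1547) → (59.5483,76.5756) (closed)

[2] `<path>` closed polygon, #ff00ff→score S521 F1499: (57.8985,11.6465) → (66.4076,85.4825) → (89.9971,93.2801) → (57.8985,11.6465) (closed)

[3] `<path>` quadratic bezier, #ff8800→cut S872 F1458: (85.4324,72.5425) → (63.4042,62.6124) → (46.7851,59.7695) → (35.5750,64.0138) → (29.7739,75.3454)

[4] `<path>` rectangle, #ff00ff→score S521 F1499: (49.5842,72.0340) → (108.1945,72.0340) → (108.1945,26.8059) → (49.5842,26.8059) → (49.5842,72.0340) (closed)

[5] `<path>` cubic bezier, #ff8800→cut S872 F1458: (92.2460,66.8353) → (77.2432,48.2019) → (53.3187,33.6021) → (33.7613,25.6491) → (31.8601,26.9565)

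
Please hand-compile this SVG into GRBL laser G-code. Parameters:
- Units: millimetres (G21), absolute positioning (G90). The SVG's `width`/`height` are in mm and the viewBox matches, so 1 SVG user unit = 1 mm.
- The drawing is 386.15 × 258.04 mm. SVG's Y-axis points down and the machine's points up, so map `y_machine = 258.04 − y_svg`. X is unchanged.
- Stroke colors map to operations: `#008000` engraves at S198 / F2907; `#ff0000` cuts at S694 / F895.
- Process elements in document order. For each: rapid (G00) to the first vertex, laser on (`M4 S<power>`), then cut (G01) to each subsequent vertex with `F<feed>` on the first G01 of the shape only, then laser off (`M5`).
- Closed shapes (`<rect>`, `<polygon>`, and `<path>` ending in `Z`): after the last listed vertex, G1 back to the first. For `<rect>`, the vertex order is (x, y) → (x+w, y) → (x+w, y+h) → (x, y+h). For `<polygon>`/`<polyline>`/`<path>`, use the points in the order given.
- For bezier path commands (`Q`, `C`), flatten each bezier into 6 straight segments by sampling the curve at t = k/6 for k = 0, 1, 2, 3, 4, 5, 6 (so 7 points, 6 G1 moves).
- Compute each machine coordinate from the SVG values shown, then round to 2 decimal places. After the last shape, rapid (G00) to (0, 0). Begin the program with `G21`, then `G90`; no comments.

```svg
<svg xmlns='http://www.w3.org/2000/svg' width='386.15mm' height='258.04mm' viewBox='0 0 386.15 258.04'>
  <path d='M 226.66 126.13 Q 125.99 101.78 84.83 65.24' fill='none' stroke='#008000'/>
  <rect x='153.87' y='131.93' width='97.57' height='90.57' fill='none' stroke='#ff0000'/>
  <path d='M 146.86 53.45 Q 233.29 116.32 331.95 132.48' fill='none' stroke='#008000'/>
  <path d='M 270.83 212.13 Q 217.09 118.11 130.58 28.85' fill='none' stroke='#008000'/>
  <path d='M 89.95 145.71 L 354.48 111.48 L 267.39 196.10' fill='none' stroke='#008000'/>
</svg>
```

G21
G90
G00 X226.66 Y131.91
M4 S198
G01 X194.76 Y140.37 F2907
G01 X166.16 Y149.50
G01 X140.87 Y159.31
G01 X118.88 Y169.79
G01 X100.20 Y180.96
G01 X84.83 Y192.80
M5
G00 X153.87 Y126.11
M4 S694
G01 X251.44 Y126.11 F895
G01 X251.44 Y35.54
G01 X153.87 Y35.54
G01 X153.87 Y126.11
M5
G00 X146.86 Y204.59
M4 S198
G01 X176.01 Y184.93 F2907
G01 X205.84 Y167.87
G01 X236.35 Y153.40
G01 X267.54 Y141.52
G01 X299.40 Y132.24
G01 X331.95 Y125.56
M5
G00 X270.83 Y45.91
M4 S198
G01 X252.01 Y77.12 F2907
G01 X231.36 Y108.06
G01 X208.90 Y138.74
G01 X184.61 Y169.15
G01 X158.51 Y199.30
G01 X130.58 Y229.19
M5
G00 X89.95 Y112.33
M4 S198
G01 X354.48 Y146.56 F2907
G01 X267.39 Y61.94
M5
G00 X0.00 Y0.00

viewBox `0 0 386.15 258.04` with mm width/height → 1 unit = 1 mm. Flip: y_m = 258.04 − y_svg.

**Shape 1** — `<path>` quadratic bezier, stroke `#008000` → engrave (S198, F2907). Control points (SVG): P0=(226.66,126.13), P1=(125.99,101.78), P2=(84.83,65.24); sampled at t=k/6. Machine vertices: (226.66,131.91) → (194.76,140.37) → (166.16,149.50) → (140.87,159.31) → (118.88,169.79) → (100.20,180.96) → (84.83,192.80). Open path.

**Shape 2** — `<rect>` rectangle, stroke `#ff0000` → cut (S694, F895). Machine vertices: (153.87,126.11) → (251.44,126.11) → (251.44,35.54) → (153.87,35.54) → (153.87,126.11). Closed: final G1 returns to the first vertex.

**Shape 3** — `<path>` quadratic bezier, stroke `#008000` → engrave (S198, F2907). Control points (SVG): P0=(146.86,53.45), P1=(233.29,116.32), P2=(331.95,132.48); sampled at t=k/6. Machine vertices: (146.86,204.59) → (176.01,184.93) → (205.84,167.87) → (236.35,153.40) → (267.54,141.52) → (299.40,132.24) → (331.95,125.56). Open path.

**Shape 4** — `<path>` quadratic bezier, stroke `#008000` → engrave (S198, F2907). Control points (SVG): P0=(270.83,212.13), P1=(217.09,118.11), P2=(130.58,28.85); sampled at t=k/6. Machine vertices: (270.83,45.91) → (252.01,77.12) → (231.36,108.06) → (208.90,138.74) → (184.61,169.15) → (158.51,199.30) → (130.58,229.19). Open path.

**Shape 5** — `<path>` open polyline, stroke `#008000` → engrave (S198, F2907). Machine vertices: (89.95,112.33) → (354.48,146.56) → (267.39,61.94). Open path.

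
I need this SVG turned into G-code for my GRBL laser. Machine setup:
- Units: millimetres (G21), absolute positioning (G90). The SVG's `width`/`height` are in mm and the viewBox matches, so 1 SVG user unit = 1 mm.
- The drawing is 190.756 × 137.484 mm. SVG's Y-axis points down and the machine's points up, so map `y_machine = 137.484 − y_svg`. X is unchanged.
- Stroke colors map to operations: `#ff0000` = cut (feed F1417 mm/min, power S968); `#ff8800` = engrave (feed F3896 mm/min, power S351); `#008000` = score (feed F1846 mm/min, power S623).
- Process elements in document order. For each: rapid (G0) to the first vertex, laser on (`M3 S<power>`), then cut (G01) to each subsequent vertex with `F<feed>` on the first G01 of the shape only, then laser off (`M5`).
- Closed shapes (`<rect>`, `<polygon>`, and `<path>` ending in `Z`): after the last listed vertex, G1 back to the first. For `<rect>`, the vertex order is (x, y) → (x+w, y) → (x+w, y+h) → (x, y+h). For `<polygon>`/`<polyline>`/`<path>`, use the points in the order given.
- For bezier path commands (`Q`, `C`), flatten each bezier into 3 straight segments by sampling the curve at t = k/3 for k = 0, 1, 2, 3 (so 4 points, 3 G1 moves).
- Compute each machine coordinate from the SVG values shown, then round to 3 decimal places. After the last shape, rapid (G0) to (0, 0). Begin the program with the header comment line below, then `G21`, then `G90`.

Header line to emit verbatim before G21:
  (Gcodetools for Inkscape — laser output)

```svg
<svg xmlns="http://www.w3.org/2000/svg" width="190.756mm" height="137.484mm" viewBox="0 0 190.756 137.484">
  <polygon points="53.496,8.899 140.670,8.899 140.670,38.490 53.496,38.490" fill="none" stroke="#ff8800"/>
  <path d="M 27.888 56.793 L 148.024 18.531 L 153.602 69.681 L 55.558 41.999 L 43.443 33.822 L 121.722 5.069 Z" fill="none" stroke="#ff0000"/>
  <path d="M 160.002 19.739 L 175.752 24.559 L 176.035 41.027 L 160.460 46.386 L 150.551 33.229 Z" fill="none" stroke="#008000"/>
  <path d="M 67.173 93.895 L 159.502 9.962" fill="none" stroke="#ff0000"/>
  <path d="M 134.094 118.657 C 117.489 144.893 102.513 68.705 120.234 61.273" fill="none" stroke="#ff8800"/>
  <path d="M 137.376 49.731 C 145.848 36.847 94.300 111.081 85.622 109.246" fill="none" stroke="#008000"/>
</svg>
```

(Gcodetools for Inkscape — laser output)
G21
G90
G0 X53.496 Y128.585
M3 S351
G01 X140.670 Y128.585 F3896
G01 X140.670 Y98.994
G01 X53.496 Y98.994
G01 X53.496 Y128.585
M5
G0 X27.888 Y80.691
M3 S968
G01 X148.024 Y118.953 F1417
G01 X153.602 Y67.803
G01 X55.558 Y95.485
G01 X43.443 Y103.662
G01 X121.722 Y132.415
G01 X27.888 Y80.691
M5
G0 X160.002 Y117.745
M3 S623
G01 X175.752 Y112.925 F1846
G01 X176.035 Y96.457
G01 X160.460 Y91.098
G01 X150.551 Y104.255
G01 X160.002 Y117.745
M5
G0 X67.173 Y43.589
M3 S968
G01 X159.502 Y127.522 F1417
M5
G0 X134.094 Y18.827
M3 S351
G01 X119.183 Y20.392 F3896
G01 X112.261 Y52.200
G01 X120.234 Y76.211
M5
G0 X137.376 Y87.753
M3 S623
G01 X129.652 Y77.642 F1846
G01 X104.779 Y45.715
G01 X85.622 Y28.238
M5
G0 X0.000 Y0.000

Since the viewBox matches the mm dimensions, user units are millimetres directly. The only transform is the Y-flip y_m = 137.484 − y_svg.

Shape 1 is a rectangle drawn with `<polygon>`. Its stroke #ff8800 means engrave at S351, F3896. After flipping Y the toolpath is (53.496,128.585) → (140.670,128.585) → (140.670,98.994) → (53.496,98.994) → (53.496,128.585), returning to the start.

Shape 2 is a closed polygon drawn with `<path>`. Its stroke #ff0000 means cut at S968, F1417. After flipping Y the toolpath is (27.888,80.691) → (148.024,118.953) → (153.602,67.803) → (55.558,95.485) → (43.443,103.662) → (121.722,132.415) → (27.888,80.691), returning to the start.

Shape 3 is a regular polygon drawn with `<path>`. Its stroke #008000 means score at S623, F1846. After flipping Y the toolpath is (160.002,117.745) → (175.752,112.925) → (176.035,96.457) → (160.460,91.098) → (150.551,104.255) → (160.002,117.745), returning to the start.

Shape 4 is a line segment drawn with `<path>`. Its stroke #ff0000 means cut at S968, F1417. After flipping Y the toolpath is (67.173,43.589) → (159.502,127.522).

Shape 5 is a cubic bezier drawn with `<path>`. Its stroke #ff8800 means engrave at S351, F3896. After flipping Y the toolpath is (134.094,18.827) → (119.183,20.392) → (112.261,52.200) → (120.234,76.211).

Shape 6 is a cubic bezier drawn with `<path>`. Its stroke #008000 means score at S623, F1846. After flipping Y the toolpath is (137.376,87.753) → (129.652,77.642) → (104.779,45.715) → (85.622,28.238).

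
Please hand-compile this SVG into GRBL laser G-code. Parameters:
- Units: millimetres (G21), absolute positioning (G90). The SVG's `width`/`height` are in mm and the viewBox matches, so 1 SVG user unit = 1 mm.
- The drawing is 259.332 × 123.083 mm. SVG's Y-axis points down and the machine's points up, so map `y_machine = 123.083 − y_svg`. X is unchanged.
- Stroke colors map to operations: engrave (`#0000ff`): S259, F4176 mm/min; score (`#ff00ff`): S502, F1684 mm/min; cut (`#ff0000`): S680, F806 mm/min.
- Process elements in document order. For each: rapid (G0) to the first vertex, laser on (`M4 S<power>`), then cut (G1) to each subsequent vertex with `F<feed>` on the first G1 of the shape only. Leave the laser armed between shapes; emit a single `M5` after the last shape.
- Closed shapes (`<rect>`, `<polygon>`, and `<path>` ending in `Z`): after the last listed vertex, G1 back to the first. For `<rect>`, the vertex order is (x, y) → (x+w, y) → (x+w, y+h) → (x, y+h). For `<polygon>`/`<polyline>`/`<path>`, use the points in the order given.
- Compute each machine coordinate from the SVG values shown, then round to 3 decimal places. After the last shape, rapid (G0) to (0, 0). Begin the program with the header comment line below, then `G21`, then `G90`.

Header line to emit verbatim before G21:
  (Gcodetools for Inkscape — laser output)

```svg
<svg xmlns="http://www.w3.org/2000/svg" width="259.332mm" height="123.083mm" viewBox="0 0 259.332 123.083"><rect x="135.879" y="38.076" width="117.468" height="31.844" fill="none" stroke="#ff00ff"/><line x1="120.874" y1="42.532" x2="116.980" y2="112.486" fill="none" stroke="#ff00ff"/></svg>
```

viewBox `0 0 259.332 123.083` with mm width/height → 1 unit = 1 mm. Flip: y_m = 123.083 − y_svg.

**Shape 1** — `<rect>` rectangle, stroke `#ff00ff` → score (S502, F1684). Machine vertices: (135.879,85.007) → (253.347,85.007) → (253.347,53.163) → (135.879,53.163) → (135.879,85.007). Closed: final G1 returns to the first vertex.

**Shape 2** — `<line>` line segment, stroke `#ff00ff` → score (S502, F1684). Machine vertices: (120.874,80.551) → (116.980,10.597). Open path.

(Gcodetools for Inkscape — laser output)
G21
G90
G0 X135.879 Y85.007
M4 S502
G1 X253.347 Y85.007 F1684
G1 X253.347 Y53.163
G1 X135.879 Y53.163
G1 X135.879 Y85.007
G0 X120.874 Y80.551
M4 S502
G1 X116.980 Y10.597 F1684
M5
G0 X0.000 Y0.000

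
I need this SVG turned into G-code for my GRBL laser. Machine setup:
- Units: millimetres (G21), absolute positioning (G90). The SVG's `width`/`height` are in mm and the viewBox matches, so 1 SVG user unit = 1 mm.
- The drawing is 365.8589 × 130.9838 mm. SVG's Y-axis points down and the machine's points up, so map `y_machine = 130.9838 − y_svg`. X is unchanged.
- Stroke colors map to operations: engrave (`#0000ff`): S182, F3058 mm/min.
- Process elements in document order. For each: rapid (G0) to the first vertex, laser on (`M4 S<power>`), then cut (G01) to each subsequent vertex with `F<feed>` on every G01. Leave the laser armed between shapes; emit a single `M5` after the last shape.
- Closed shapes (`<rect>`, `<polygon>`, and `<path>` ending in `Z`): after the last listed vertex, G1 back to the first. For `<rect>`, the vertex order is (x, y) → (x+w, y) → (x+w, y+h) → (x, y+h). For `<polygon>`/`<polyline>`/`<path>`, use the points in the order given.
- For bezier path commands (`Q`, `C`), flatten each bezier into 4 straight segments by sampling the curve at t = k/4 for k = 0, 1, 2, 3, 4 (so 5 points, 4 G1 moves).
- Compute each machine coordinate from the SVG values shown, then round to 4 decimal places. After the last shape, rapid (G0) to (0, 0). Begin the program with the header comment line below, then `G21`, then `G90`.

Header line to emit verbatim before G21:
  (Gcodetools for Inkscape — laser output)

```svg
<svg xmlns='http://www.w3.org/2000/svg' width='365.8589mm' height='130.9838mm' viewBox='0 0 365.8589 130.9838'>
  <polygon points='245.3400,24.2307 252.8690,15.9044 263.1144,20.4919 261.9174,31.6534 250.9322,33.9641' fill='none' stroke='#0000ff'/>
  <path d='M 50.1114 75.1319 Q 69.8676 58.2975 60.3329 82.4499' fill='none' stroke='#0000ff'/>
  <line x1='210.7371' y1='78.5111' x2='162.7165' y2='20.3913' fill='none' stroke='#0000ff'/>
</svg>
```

(Gcodetools for Inkscape — laser output)
G21
G90
G0 X245.3400 Y106.7531
M4 S182
G01 X252.8690 Y115.0794 F3058
G01 X263.1144 Y110.4919 F3058
G01 X261.9174 Y99.3304 F3058
G01 X250.9322 Y97.0197 F3058
G01 X245.3400 Y106.7531 F3058
G0 X50.1114 Y55.8519
M4 S182
G01 X58.1588 Y61.7074 F3058
G01 X62.5449 Y62.4396 F3058
G01 X63.2696 Y58.0484 F3058
G01 X60.3329 Y48.5339 F3058
G0 X210.7371 Y52.4727
M4 S182
G01 X162.7165 Y110.5925 F3058
M5
G0 X0.0000 Y0.0000

viewBox `0 0 365.8589 130.9838` with mm width/height → 1 unit = 1 mm. Flip: y_m = 130.9838 − y_svg.

**Shape 1** — `<polygon>` regular polygon, stroke `#0000ff` → engrave (S182, F3058). Machine vertices: (245.3400,106.7531) → (252.8690,115.0794) → (263.1144,110.4919) → (261.9174,99.3304) → (250.9322,97.0197) → (245.3400,106.7531). Closed: final G1 returns to the first vertex.

**Shape 2** — `<path>` quadratic bezier, stroke `#0000ff` → engrave (S182, F3058). Control points (SVG): P0=(50.1114,75.1319), P1=(69.8676,58.2975), P2=(60.3329,82.4499); sampled at t=k/4. Machine vertices: (50.1114,55.8519) → (58.1588,61.7074) → (62.5449,62.4396) → (63.2696,58.0484) → (60.3329,48.5339). Open path.

**Shape 3** — `<line>` line segment, stroke `#0000ff` → engrave (S182, F3058). Machine vertices: (210.7371,52.4727) → (162.7165,110.5925). Open path.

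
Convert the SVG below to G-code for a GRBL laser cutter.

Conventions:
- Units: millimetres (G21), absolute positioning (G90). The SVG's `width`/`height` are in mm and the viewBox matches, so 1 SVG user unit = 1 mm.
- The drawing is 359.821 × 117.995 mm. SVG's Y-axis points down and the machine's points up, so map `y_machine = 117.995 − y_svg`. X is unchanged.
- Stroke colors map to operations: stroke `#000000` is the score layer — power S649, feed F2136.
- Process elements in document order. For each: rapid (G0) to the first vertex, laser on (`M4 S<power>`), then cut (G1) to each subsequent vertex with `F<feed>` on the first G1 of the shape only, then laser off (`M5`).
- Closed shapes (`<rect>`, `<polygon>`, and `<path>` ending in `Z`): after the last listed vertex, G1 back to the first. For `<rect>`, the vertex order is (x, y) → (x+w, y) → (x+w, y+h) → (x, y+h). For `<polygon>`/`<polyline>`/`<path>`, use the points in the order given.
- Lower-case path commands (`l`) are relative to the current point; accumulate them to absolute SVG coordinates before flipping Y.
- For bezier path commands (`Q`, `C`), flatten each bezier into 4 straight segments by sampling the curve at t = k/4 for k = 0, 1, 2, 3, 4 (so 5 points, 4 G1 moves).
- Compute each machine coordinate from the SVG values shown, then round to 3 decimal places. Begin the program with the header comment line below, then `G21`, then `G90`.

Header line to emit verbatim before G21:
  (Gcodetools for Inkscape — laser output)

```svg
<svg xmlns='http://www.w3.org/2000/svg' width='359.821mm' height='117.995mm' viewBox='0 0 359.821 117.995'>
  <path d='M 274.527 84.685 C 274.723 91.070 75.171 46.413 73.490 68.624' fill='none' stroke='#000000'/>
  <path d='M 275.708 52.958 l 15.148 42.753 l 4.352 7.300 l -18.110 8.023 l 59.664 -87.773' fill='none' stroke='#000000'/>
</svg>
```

1 u = 1 mm; y_m = 117.995 − y.

[1] `<path>` cubic bezier, #000000→score S649 F2136: (274.527,33.310) → (243.434,36.249) → (174.712,47.275) → (105.639,55.334) → (73.490,49.371)

[2] `<path>` open polyline, #000000→score S649 F2136: (275.708,65.037) → (290.856,22.284) → (295.208,14.984) → (277.098,6.961) → (336.762,94.734)

(Gcodetools for Inkscape — laser output)
G21
G90
G0 X274.527 Y33.310
M4 S649
G1 X243.434 Y36.249 F2136
G1 X174.712 Y47.275
G1 X105.639 Y55.334
G1 X73.490 Y49.371
M5
G0 X275.708 Y65.037
M4 S649
G1 X290.856 Y22.284 F2136
G1 X295.208 Y14.984
G1 X277.098 Y6.961
G1 X336.762 Y94.734
M5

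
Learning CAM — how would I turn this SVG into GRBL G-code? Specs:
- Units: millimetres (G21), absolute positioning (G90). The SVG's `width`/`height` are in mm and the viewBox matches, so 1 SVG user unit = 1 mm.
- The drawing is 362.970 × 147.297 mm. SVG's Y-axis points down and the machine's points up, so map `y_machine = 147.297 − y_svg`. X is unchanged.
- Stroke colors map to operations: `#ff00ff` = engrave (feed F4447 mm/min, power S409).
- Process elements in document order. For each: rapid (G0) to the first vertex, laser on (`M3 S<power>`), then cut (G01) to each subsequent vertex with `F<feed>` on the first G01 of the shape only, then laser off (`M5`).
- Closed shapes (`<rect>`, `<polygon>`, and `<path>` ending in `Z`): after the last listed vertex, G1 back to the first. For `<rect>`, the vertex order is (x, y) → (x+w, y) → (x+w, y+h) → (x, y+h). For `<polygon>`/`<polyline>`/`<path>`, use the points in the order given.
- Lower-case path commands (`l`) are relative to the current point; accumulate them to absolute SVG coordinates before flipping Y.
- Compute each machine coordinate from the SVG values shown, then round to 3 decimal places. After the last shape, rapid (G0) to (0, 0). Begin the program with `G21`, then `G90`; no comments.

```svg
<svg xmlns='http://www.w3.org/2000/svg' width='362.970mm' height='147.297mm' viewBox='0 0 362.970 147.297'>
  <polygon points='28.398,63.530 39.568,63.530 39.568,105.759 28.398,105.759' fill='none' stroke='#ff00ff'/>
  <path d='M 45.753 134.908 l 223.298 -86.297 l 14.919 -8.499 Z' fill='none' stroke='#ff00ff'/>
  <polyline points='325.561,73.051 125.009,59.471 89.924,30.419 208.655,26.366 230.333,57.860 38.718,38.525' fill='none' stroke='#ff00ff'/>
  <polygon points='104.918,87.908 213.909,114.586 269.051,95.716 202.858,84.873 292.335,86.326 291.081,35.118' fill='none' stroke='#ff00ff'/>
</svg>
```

viewBox `0 0 362.970 147.297` with mm width/height → 1 unit = 1 mm. Flip: y_m = 147.297 − y_svg.

**Shape 1** — `<polygon>` rectangle, stroke `#ff00ff` → engrave (S409, F4447). Machine vertices: (28.398,83.767) → (39.568,83.767) → (39.568,41.538) → (28.398,41.538) → (28.398,83.767). Closed: final G1 returns to the first vertex.

**Shape 2** — `<path>` closed polygon, stroke `#ff00ff` → engrave (S409, F4447). Machine vertices: (45.753,12.389) → (269.051,98.686) → (283.970,107.185) → (45.753,12.389). Closed: final G1 returns to the first vertex.

**Shape 3** — `<polyline>` open polyline, stroke `#ff00ff` → engrave (S409, F4447). Machine vertices: (325.561,74.246) → (125.009,87.826) → (89.924,116.878) → (208.655,120.931) → (230.333,89.437) → (38.718,108.772). Open path.

**Shape 4** — `<polygon>` closed polygon, stroke `#ff00ff` → engrave (S409, F4447). Machine vertices: (104.918,59.389) → (213.909,32.711) → (269.051,51.581) → (202.858,62.424) → (292.335,60.971) → (291.081,112.179) → (104.918,59.389). Closed: final G1 returns to the first vertex.

G21
G90
G0 X28.398 Y83.767
M3 S409
G01 X39.568 Y83.767 F4447
G01 X39.568 Y41.538
G01 X28.398 Y41.538
G01 X28.398 Y83.767
M5
G0 X45.753 Y12.389
M3 S409
G01 X269.051 Y98.686 F4447
G01 X283.970 Y107.185
G01 X45.753 Y12.389
M5
G0 X325.561 Y74.246
M3 S409
G01 X125.009 Y87.826 F4447
G01 X89.924 Y116.878
G01 X208.655 Y120.931
G01 X230.333 Y89.437
G01 X38.718 Y108.772
M5
G0 X104.918 Y59.389
M3 S409
G01 X213.909 Y32.711 F4447
G01 X269.051 Y51.581
G01 X202.858 Y62.424
G01 X292.335 Y60.971
G01 X291.081 Y112.179
G01 X104.918 Y59.389
M5
G0 X0.000 Y0.000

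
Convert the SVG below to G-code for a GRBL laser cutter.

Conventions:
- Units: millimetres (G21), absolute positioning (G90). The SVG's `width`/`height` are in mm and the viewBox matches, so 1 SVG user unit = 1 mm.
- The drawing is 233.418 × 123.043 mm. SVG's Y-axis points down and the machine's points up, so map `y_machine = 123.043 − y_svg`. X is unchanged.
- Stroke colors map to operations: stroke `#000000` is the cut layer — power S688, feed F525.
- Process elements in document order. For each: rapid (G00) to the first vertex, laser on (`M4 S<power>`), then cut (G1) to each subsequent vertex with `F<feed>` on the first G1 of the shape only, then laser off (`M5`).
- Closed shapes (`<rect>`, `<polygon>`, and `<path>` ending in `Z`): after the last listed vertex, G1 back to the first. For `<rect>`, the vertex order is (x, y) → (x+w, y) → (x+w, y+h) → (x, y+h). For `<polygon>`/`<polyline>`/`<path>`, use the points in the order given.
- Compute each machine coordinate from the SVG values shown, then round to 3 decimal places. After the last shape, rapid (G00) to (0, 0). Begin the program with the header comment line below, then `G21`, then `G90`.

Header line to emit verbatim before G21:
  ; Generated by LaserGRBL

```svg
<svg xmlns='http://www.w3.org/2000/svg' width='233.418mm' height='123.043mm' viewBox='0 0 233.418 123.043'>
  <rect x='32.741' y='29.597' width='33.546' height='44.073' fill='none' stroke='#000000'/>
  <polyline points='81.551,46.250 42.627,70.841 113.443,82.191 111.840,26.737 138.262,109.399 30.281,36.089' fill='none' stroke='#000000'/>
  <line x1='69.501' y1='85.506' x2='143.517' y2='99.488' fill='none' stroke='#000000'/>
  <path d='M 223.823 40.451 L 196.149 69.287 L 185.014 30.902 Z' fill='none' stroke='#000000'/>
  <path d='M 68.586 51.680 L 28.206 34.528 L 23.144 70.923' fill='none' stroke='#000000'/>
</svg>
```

; Generated by LaserGRBL
G21
G90
G00 X32.741 Y93.446
M4 S688
G1 X66.287 Y93.446 F525
G1 X66.287 Y49.373
G1 X32.741 Y49.373
G1 X32.741 Y93.446
M5
G00 X81.551 Y76.793
M4 S688
G1 X42.627 Y52.202 F525
G1 X113.443 Y40.852
G1 X111.840 Y96.306
G1 X138.262 Y13.644
G1 X30.281 Y86.954
M5
G00 X69.501 Y37.537
M4 S688
G1 X143.517 Y23.555 F525
M5
G00 X223.823 Y82.592
M4 S688
G1 X196.149 Y53.756 F525
G1 X185.014 Y92.141
G1 X223.823 Y82.592
M5
G00 X68.586 Y71.363
M4 S688
G1 X28.206 Y88.515 F525
G1 X23.144 Y52.120
M5
G00 X0.000 Y0.000

1 u = 1 mm; y_m = 123.043 − y.

[1] `<rect>` rectangle, #000000→cut S688 F525: (32.741,93.446) → (66.287,93.446) → (66.287,49.373) → (32.741,49.373) → (32.741,93.446) (closed)

[2] `<polyline>` open polyline, #000000→cut S688 F525: (81.551,76.793) → (42.627,52.202) → (113.443,40.852) → (111.840,96.306) → (138.262,13.644) → (30.281,86.954)

[3] `<line>` line segment, #000000→cut S688 F525: (69.501,37.537) → (143.517,23.555)

[4] `<path>` regular polygon, #000000→cut S688 F525: (223.823,82.592) → (196.149,53.756) → (185.014,92.141) → (223.823,82.592) (closed)

[5] `<path>` open polyline, #000000→cut S688 F525: (68.586,71.363) → (28.206,88.515) → (23.144,52.120)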